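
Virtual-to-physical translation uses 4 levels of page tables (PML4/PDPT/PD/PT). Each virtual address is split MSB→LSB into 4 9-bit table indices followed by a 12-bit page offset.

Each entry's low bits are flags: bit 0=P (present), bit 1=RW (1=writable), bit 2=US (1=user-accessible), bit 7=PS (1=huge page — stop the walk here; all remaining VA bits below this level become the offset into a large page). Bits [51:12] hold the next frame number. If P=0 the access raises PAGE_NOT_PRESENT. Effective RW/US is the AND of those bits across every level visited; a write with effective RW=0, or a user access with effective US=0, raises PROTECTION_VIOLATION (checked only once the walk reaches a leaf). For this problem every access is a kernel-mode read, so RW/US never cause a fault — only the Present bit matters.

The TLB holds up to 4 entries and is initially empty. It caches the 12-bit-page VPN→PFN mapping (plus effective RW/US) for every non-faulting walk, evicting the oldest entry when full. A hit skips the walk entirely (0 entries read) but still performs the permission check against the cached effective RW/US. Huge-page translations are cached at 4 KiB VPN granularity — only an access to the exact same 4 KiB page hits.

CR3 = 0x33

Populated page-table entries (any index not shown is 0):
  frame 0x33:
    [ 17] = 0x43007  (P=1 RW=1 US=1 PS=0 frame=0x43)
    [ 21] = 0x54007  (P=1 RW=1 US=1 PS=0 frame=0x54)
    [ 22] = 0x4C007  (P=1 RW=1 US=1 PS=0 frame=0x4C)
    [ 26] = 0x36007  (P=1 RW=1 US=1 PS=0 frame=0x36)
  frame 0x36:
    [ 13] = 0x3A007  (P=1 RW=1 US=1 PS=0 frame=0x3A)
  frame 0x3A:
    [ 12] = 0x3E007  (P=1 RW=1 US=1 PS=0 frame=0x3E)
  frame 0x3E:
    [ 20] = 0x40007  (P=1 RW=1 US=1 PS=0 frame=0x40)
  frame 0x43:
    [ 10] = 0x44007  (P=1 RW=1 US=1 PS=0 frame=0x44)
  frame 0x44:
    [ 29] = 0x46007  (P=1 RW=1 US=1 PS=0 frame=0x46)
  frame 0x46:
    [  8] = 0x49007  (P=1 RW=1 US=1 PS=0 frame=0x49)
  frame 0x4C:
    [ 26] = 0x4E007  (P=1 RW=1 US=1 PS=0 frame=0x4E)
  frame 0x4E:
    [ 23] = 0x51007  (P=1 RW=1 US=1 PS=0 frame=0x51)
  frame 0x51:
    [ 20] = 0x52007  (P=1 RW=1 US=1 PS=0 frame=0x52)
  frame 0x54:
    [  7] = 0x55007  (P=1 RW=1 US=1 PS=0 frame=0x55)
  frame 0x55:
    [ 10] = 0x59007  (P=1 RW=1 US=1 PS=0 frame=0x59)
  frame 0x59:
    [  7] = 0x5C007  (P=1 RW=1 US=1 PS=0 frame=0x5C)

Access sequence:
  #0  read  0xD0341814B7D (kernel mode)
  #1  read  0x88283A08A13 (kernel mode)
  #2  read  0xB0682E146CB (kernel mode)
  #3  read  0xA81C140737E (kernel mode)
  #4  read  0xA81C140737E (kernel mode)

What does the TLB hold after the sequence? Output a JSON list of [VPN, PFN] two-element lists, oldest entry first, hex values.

Per-access translation:
#0 VA=0xD0341814B7D (r,kernel):
  L0 @0x33[26] → 0x36007  P=1,RW=1,US=1,PS=0
  L1 @0x36[13] → 0x3A007  P=1,RW=1,US=1,PS=0
  L2 @0x3A[12] → 0x3E007  P=1,RW=1,US=1,PS=0
  L3 @0x3E[20] → 0x40007  P=1,RW=1,US=1,PS=0
  → PA=0x40B7D  (4 entries read)
#1 VA=0x88283A08A13 (r,kernel):
  L0 @0x33[17] → 0x43007  P=1,RW=1,US=1,PS=0
  L1 @0x43[10] → 0x44007  P=1,RW=1,US=1,PS=0
  L2 @0x44[29] → 0x46007  P=1,RW=1,US=1,PS=0
  L3 @0x46[8] → 0x49007  P=1,RW=1,US=1,PS=0
  → PA=0x49A13  (4 entries read)
#2 VA=0xB0682E146CB (r,kernel):
  L0 @0x33[22] → 0x4C007  P=1,RW=1,US=1,PS=0
  L1 @0x4C[26] → 0x4E007  P=1,RW=1,US=1,PS=0
  L2 @0x4E[23] → 0x51007  P=1,RW=1,US=1,PS=0
  L3 @0x51[20] → 0x52007  P=1,RW=1,US=1,PS=0
  → PA=0x526CB  (4 entries read)
#3 VA=0xA81C140737E (r,kernel):
  L0 @0x33[21] → 0x54007  P=1,RW=1,US=1,PS=0
  L1 @0x54[7] → 0x55007  P=1,RW=1,US=1,PS=0
  L2 @0x55[10] → 0x59007  P=1,RW=1,US=1,PS=0
  L3 @0x59[7] → 0x5C007  P=1,RW=1,US=1,PS=0
  → PA=0x5C37E  (4 entries read)
#4 VA=0xA81C140737E (r,kernel):
  TLB hit vpn=0xA81C1407 → PA=0x5C37E

TLB: [["0xD0341814", "0x40"], ["0x88283A08", "0x49"], ["0xB0682E14", "0x52"], ["0xA81C1407", "0x5C"]]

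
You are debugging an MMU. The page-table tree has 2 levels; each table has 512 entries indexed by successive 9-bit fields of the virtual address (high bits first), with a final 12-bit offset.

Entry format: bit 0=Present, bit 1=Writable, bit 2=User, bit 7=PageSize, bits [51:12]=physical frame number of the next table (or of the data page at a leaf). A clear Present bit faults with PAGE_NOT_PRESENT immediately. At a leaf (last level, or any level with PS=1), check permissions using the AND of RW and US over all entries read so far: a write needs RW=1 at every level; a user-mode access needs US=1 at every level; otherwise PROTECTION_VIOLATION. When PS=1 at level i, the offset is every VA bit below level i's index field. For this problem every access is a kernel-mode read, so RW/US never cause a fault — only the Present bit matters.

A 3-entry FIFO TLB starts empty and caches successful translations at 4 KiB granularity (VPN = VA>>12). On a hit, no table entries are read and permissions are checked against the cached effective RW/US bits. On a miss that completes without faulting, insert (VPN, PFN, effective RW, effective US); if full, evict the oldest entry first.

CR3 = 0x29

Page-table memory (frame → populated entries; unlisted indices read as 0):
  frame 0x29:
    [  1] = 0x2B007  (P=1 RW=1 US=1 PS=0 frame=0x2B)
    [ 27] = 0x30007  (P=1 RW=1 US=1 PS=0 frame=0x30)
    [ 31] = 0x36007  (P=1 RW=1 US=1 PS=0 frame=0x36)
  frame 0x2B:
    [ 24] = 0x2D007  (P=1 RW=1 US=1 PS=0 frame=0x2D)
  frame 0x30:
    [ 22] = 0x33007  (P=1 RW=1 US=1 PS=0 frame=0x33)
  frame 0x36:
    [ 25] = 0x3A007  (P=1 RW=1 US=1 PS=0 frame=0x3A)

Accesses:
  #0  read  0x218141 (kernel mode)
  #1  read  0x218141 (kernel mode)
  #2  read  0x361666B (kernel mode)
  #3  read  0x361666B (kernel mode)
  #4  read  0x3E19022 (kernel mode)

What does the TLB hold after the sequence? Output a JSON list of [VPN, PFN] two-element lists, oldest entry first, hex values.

Walk each access:
#0 VA=0x218141 (r,kernel):
  L0: frame=0x29 idx=1 entry=0x2B007 [P=1 RW=1 US=1 PS=0]
  L1: frame=0x2B idx=24 entry=0x2D007 [P=1 RW=1 US=1 PS=0]
  → PA=0x2D141  (2 entries read)
#1 VA=0x218141 (r,kernel):
  TLB hit vpn=0x218 → PA=0x2D141
#2 VA=0x361666B (r,kernel):
  L0: frame=0x29 idx=27 entry=0x30007 [P=1 RW=1 US=1 PS=0]
  L1: frame=0x30 idx=22 entry=0x33007 [P=1 RW=1 US=1 PS=0]
  → PA=0x3366B  (2 entries read)
#3 VA=0x361666B (r,kernel):
  TLB hit vpn=0x3616 → PA=0x3366B
#4 VA=0x3E19022 (r,kernel):
  L0: frame=0x29 idx=31 entry=0x36007 [P=1 RW=1 US=1 PS=0]
  L1: frame=0x36 idx=25 entry=0x3A007 [P=1 RW=1 US=1 PS=0]
  → PA=0x3A022  (2 entries read)

TLB: [["0x218", "0x2D"], ["0x3616", "0x33"], ["0x3E19", "0x3A"]]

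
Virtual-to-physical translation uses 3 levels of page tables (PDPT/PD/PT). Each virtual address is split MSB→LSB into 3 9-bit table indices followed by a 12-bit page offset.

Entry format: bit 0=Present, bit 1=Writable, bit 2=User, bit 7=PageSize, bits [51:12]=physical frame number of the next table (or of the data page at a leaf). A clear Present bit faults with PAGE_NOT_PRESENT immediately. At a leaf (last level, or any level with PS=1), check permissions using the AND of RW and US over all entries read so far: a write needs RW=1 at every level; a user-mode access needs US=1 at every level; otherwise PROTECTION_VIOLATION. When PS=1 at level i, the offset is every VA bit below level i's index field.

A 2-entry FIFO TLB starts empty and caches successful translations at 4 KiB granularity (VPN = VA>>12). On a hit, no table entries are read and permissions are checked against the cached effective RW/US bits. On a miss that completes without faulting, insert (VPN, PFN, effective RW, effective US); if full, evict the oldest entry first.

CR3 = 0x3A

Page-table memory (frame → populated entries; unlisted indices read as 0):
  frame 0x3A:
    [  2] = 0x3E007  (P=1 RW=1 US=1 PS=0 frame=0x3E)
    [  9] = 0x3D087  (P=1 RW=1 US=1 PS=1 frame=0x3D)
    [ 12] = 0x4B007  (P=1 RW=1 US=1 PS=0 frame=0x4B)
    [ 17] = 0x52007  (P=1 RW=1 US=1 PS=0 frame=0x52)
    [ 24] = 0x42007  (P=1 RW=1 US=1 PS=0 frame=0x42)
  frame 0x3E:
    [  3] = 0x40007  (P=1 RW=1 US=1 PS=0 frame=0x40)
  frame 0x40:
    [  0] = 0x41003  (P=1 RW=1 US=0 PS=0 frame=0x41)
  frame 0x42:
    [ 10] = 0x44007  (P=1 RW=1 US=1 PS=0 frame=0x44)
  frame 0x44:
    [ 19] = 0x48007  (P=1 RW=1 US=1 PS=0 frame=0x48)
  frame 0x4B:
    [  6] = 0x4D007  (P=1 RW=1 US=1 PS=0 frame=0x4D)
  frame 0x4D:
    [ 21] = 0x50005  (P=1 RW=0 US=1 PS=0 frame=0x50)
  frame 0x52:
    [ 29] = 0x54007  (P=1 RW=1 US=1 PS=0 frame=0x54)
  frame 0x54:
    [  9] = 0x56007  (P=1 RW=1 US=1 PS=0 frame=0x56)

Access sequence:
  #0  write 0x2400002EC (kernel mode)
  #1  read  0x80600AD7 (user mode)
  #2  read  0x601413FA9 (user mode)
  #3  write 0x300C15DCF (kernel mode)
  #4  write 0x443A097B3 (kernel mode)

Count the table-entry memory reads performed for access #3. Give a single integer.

Per-access translation:
#0 VA=0x2400002EC (w,kernel):
  L0: frame=0x3A idx=9 entry=0x3D087 [P=1 RW=1 US=1 PS=1]
  ⇒ phys 0x3D2EC (huge @L0)  [1 reads]
#1 VA=0x80600AD7 (r,user):
  L0: frame=0x3A idx=2 entry=0x3E007 [P=1 RW=1 US=1 PS=0]
  L1: frame=0x3E idx=3 entry=0x40007 [P=1 RW=1 US=1 PS=0]
  L2: frame=0x40 idx=0 entry=0x41003 [P=1 RW=1 US=0 PS=0]
  → PROTECTION_VIOLATION  (3 entries read)
#2 VA=0x601413FA9 (r,user):
  L0: frame=0x3A idx=24 entry=0x42007 [P=1 RW=1 US=1 PS=0]
  L1: frame=0x42 idx=10 entry=0x44007 [P=1 RW=1 US=1 PS=0]
  L2: frame=0x44 idx=19 entry=0x48007 [P=1 RW=1 US=1 PS=0]
  ⇒ phys 0x48FA9  [3 reads]
#3 VA=0x300C15DCF (w,kernel):
  L0: frame=0x3A idx=12 entry=0x4B007 [P=1 RW=1 US=1 PS=0]
  L1: frame=0x4B idx=6 entry=0x4D007 [P=1 RW=1 US=1 PS=0]
  L2: frame=0x4D idx=21 entry=0x50005 [P=1 RW=0 US=1 PS=0]
  → PROTECTION_VIOLATION  (3 entries read)
#4 VA=0x443A097B3 (w,kernel):
  L0: frame=0x3A idx=17 entry=0x52007 [P=1 RW=1 US=1 PS=0]
  L1: frame=0x52 idx=29 entry=0x54007 [P=1 RW=1 US=1 PS=0]
  L2: frame=0x54 idx=9 entry=0x56007 [P=1 RW=1 US=1 PS=0]
  ⇒ phys 0x567B3  [3 reads]

Entries read for #3: 3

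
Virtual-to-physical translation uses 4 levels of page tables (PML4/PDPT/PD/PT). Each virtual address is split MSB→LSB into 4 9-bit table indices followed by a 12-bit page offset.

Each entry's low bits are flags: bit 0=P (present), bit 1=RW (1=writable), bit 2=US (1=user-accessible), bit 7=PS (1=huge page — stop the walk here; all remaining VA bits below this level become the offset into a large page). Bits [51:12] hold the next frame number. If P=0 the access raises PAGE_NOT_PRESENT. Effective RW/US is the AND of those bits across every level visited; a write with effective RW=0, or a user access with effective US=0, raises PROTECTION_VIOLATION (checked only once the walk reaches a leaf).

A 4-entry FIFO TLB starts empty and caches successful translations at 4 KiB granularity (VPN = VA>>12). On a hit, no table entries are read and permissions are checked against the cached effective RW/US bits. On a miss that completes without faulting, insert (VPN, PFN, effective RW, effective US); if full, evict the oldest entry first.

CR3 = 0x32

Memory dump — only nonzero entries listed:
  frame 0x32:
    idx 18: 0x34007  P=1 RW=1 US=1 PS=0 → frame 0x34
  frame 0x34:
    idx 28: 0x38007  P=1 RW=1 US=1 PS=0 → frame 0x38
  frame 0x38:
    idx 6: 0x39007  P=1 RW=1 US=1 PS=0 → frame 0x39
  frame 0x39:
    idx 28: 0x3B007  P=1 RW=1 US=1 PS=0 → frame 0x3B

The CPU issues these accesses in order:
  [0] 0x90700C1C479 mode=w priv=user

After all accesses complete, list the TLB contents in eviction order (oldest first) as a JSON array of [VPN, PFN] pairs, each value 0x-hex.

Walk each access:
#0 VA=0x90700C1C479 (w,user):
  L0: frame=0x32 idx=18 entry=0x34007 [P=1 RW=1 US=1 PS=0]
  L1: frame=0x34 idx=28 entry=0x38007 [P=1 RW=1 US=1 PS=0]
  L2: frame=0x38 idx=6 entry=0x39007 [P=1 RW=1 US=1 PS=0]
  L3: frame=0x39 idx=28 entry=0x3B007 [P=1 RW=1 US=1 PS=0]
  → PA=0x3B479  (4 entries read)

TLB: [["0x90700C1C", "0x3B"]]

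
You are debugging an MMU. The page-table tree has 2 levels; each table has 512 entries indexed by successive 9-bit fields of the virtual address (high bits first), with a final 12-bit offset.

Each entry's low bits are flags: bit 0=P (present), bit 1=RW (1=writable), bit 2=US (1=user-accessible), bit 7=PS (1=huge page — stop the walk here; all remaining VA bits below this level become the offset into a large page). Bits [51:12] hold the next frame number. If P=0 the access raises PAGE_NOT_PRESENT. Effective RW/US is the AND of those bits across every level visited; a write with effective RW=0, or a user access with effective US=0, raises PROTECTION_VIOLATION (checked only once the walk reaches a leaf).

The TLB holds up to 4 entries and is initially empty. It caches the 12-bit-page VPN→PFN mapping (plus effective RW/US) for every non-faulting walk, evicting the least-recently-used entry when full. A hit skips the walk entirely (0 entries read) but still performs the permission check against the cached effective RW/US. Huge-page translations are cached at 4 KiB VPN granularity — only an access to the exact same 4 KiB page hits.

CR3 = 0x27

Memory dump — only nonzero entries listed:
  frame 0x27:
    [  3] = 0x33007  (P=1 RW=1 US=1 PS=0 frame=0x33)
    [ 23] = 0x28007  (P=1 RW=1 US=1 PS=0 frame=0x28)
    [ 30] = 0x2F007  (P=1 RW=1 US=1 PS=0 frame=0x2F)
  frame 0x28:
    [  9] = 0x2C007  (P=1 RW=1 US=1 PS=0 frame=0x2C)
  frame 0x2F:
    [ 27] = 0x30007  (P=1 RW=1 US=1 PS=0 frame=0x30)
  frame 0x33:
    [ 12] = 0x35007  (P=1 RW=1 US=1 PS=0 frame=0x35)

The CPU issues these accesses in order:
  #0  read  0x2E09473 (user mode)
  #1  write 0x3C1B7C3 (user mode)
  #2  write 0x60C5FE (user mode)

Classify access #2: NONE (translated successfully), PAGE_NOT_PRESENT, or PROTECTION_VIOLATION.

Trace:
#0 VA=0x2E09473 (r,user):
  L0: frame=0x27 idx=23 entry=0x28007 [P=1 RW=1 US=1 PS=0]
  L1: frame=0x28 idx=9 entry=0x2C007 [P=1 RW=1 US=1 PS=0]
  ✓ 0x2C473  — 2 lookups
#1 VA=0x3C1B7C3 (w,user):
  L0: frame=0x27 idx=30 entry=0x2F007 [P=1 RW=1 US=1 PS=0]
  L1: frame=0x2F idx=27 entry=0x30007 [P=1 RW=1 US=1 PS=0]
  ✓ 0x307C3  — 2 lookups
#2 VA=0x60C5FE (w,user):
  L0: frame=0x27 idx=3 entry=0x33007 [P=1 RW=1 US=1 PS=0]
  L1: frame=0x33 idx=12 entry=0x35007 [P=1 RW=1 US=1 PS=0]
  ✓ 0x355FE  — 2 lookups

Access #2 fault: NONE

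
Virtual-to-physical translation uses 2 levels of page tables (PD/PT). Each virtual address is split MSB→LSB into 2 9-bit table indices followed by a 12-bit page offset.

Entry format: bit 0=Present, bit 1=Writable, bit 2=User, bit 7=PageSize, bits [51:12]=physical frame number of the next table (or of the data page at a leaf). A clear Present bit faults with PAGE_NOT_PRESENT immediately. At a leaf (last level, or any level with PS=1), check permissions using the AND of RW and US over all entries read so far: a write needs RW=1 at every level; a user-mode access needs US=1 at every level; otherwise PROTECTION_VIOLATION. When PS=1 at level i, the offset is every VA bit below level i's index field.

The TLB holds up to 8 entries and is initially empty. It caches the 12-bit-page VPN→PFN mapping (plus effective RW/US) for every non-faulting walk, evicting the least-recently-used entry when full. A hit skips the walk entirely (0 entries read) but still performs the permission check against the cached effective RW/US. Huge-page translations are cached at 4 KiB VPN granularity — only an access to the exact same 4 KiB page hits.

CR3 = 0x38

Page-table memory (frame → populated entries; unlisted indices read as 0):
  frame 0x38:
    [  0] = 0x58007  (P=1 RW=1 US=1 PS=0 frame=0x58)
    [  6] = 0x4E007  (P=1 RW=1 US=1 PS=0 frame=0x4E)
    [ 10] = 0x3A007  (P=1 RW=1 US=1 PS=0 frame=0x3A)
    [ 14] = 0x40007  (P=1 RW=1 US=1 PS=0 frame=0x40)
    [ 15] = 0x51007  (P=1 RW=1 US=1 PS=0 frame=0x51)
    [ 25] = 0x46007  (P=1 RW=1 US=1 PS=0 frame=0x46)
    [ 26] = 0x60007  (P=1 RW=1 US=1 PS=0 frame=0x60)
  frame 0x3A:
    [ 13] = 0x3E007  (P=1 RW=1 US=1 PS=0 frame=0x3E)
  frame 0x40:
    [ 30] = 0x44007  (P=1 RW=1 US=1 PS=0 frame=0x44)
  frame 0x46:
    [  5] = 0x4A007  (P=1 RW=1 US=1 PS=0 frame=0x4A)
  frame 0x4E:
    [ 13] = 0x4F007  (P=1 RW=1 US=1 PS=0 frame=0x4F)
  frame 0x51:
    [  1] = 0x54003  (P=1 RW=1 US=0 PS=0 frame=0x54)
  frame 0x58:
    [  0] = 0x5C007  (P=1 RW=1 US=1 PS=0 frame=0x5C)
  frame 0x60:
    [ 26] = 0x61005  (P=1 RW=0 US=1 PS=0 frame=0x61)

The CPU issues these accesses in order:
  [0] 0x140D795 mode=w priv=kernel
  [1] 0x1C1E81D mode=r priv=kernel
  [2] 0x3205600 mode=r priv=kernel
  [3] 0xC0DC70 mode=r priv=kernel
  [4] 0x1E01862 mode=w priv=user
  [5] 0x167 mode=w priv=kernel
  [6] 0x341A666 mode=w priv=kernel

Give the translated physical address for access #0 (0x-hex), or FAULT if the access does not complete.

Trace:
#0 VA=0x140D795 (w,kernel):
  L0 @0x38[10] → 0x3A007  P=1,RW=1,US=1,PS=0
  L1 @0x3A[13] → 0x3E007  P=1,RW=1,US=1,PS=0
  ⇒ phys 0x3E795  [2 reads]
#1 VA=0x1C1E81D (r,kernel):
  L0 @0x38[14] → 0x40007  P=1,RW=1,US=1,PS=0
  L1 @0x40[30] → 0x44007  P=1,RW=1,US=1,PS=0
  ⇒ phys 0x4481D  [2 reads]
#2 VA=0x3205600 (r,kernel):
  L0 @0x38[25] → 0x46007  P=1,RW=1,US=1,PS=0
  L1 @0x46[5] → 0x4A007  P=1,RW=1,US=1,PS=0
  ⇒ phys 0x4A600  [2 reads]
#3 VA=0xC0DC70 (r,kernel):
  L0 @0x38[6] → 0x4E007  P=1,RW=1,US=1,PS=0
  L1 @0x4E[13] → 0x4F007  P=1,RW=1,US=1,PS=0
  ⇒ phys 0x4FC70  [2 reads]
#4 VA=0x1E01862 (w,user):
  L0 @0x38[15] → 0x51007  P=1,RW=1,US=1,PS=0
  L1 @0x51[1] → 0x54003  P=1,RW=1,US=0,PS=0
  ⇒ fault: PROTECTION_VIOLATION  — 2 lookups
#5 VA=0x167 (w,kernel):
  L0 @0x38[0] → 0x58007  P=1,RW=1,US=1,PS=0
  L1 @0x58[0] → 0x5C007  P=1,RW=1,US=1,PS=0
  ⇒ phys 0x5C167  [2 reads]
#6 VA=0x341A666 (w,kernel):
  L0 @0x38[26] → 0x60007  P=1,RW=1,US=1,PS=0
  L1 @0x60[26] → 0x61005  P=1,RW=0,US=1,PS=0
  ⇒ fault: PROTECTION_VIOLATION  — 2 lookups

Access #0 PA: 0x3E795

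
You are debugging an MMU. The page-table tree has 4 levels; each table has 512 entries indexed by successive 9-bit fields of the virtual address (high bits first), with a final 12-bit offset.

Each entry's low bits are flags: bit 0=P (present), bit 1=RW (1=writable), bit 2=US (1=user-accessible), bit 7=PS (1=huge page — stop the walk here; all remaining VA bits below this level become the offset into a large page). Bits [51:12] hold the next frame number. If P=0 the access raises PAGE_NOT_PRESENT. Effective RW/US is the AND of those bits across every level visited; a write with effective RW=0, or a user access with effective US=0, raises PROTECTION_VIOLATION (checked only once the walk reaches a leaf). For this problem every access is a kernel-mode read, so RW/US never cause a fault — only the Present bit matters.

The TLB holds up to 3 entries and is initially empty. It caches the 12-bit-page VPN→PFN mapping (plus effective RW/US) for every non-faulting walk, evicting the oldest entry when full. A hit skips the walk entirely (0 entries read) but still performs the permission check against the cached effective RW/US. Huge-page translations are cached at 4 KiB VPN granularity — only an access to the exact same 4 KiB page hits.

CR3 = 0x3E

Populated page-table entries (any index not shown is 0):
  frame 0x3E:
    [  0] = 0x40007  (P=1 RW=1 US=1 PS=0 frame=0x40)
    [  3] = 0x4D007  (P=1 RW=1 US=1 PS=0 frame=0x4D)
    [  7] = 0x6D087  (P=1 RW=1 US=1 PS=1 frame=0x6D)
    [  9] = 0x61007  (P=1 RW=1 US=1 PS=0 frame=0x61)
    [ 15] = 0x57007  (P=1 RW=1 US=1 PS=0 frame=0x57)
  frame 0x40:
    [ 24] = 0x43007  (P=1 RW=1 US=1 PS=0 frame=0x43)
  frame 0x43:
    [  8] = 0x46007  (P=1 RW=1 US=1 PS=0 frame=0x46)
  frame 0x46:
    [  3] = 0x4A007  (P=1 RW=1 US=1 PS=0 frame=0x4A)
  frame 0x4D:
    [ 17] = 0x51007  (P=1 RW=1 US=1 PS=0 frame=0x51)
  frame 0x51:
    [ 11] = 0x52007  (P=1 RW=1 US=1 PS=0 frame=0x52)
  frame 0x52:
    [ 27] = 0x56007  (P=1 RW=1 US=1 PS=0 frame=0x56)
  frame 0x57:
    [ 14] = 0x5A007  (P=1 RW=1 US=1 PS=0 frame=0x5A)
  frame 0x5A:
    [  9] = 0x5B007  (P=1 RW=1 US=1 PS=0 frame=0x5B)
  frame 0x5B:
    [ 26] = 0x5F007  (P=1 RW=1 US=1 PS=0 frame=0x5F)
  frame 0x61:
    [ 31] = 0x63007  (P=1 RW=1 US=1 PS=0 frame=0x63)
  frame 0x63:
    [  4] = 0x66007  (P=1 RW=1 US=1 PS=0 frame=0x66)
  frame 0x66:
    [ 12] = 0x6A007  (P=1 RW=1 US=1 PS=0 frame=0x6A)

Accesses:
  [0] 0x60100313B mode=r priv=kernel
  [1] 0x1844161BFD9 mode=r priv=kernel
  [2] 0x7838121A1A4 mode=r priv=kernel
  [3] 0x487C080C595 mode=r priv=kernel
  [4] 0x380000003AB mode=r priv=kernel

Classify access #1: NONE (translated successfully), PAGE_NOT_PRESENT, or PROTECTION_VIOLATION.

Per-access translation:
#0 VA=0x60100313B (r,kernel):
  lvl0: tbl 0x3E, slot 0 ⇒ 0x40007 (P1/RW1/US1/PS0)
  lvl1: tbl 0x40, slot 24 ⇒ 0x43007 (P1/RW1/US1/PS0)
  lvl2: tbl 0x43, slot 8 ⇒ 0x46007 (P1/RW1/US1/PS0)
  lvl3: tbl 0x46, slot 3 ⇒ 0x4A007 (P1/RW1/US1/PS0)
  ✓ 0x4A13B  — 4 lookups
#1 VA=0x1844161BFD9 (r,kernel):
  lvl0: tbl 0x3E, slot 3 ⇒ 0x4D007 (P1/RW1/US1/PS0)
  lvl1: tbl 0x4D, slot 17 ⇒ 0x51007 (P1/RW1/US1/PS0)
  lvl2: tbl 0x51, slot 11 ⇒ 0x52007 (P1/RW1/US1/PS0)
  lvl3: tbl 0x52, slot 27 ⇒ 0x56007 (P1/RW1/US1/PS0)
  ✓ 0x56FD9  — 4 lookups
#2 VA=0x7838121A1A4 (r,kernel):
  lvl0: tbl 0x3E, slot 15 ⇒ 0x57007 (P1/RW1/US1/PS0)
  lvl1: tbl 0x57, slot 14 ⇒ 0x5A007 (P1/RW1/US1/PS0)
  lvl2: tbl 0x5A, slot 9 ⇒ 0x5B007 (P1/RW1/US1/PS0)
  lvl3: tbl 0x5B, slot 26 ⇒ 0x5F007 (P1/RW1/US1/PS0)
  ✓ 0x5F1A4  — 4 lookups
#3 VA=0x487C080C595 (r,kernel):
  lvl0: tbl 0x3E, slot 9 ⇒ 0x61007 (P1/RW1/US1/PS0)
  lvl1: tbl 0x61, slot 31 ⇒ 0x63007 (P1/RW1/US1/PS0)
  lvl2: tbl 0x63, slot 4 ⇒ 0x66007 (P1/RW1/US1/PS0)
  lvl3: tbl 0x66, slot 12 ⇒ 0x6A007 (P1/RW1/US1/PS0)
  ✓ 0x6A595  — 4 lookups
#4 VA=0x380000003AB (r,kernel):
  lvl0: tbl 0x3E, slot 7 ⇒ 0x6D087 (P1/RW1/US1/PS1)
  ✓ 0x6D3AB (huge @L0)  — 1 lookups

Access #1 fault: NONE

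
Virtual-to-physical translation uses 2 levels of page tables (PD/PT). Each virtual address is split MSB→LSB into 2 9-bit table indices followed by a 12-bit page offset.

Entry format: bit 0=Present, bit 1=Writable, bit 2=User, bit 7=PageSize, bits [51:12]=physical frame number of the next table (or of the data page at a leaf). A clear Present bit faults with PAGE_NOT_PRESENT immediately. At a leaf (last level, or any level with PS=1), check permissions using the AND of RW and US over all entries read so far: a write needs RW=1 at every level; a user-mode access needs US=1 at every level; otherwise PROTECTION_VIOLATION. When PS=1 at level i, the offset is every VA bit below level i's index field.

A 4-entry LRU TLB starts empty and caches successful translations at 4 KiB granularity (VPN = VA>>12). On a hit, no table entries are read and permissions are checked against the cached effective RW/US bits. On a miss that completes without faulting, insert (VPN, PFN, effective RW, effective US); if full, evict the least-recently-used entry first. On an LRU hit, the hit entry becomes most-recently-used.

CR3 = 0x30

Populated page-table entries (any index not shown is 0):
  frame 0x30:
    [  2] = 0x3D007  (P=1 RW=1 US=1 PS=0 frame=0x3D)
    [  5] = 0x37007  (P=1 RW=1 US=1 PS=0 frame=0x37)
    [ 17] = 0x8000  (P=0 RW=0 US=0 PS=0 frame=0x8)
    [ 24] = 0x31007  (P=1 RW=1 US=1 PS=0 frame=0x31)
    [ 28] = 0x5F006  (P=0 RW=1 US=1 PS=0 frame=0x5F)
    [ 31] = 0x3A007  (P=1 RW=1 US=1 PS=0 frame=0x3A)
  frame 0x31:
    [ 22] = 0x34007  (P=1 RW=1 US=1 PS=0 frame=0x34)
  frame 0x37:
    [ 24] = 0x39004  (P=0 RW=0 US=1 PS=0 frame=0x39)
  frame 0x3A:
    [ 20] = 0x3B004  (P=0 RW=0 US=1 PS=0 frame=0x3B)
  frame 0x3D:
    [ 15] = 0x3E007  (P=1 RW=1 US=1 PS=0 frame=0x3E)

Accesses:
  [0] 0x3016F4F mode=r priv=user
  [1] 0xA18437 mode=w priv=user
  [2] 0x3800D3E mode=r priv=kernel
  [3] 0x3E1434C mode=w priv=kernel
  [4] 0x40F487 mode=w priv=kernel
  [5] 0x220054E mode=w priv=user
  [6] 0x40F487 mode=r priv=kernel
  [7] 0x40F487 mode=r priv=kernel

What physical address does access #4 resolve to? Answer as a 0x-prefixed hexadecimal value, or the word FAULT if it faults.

Trace:
#0 VA=0x3016F4F (r,user):
  L0: frame=0x30 idx=24 entry=0x31007 [P=1 RW=1 US=1 PS=0]
  L1: frame=0x31 idx=22 entry=0x34007 [P=1 RW=1 US=1 PS=0]
  ✓ 0x34F4F  — 2 lookups
#1 VA=0xA18437 (w,user):
  L0: frame=0x30 idx=5 entry=0x37007 [P=1 RW=1 US=1 PS=0]
  L1: frame=0x37 idx=24 entry=0x39004 [P=0 RW=0 US=1 PS=0]
  ✗ PAGE_NOT_PRESENT  [2 reads]
#2 VA=0x3800D3E (r,kernel):
  L0: frame=0x30 idx=28 entry=0x5F006 [P=0 RW=1 US=1 PS=0]
  ✗ PAGE_NOT_PRESENT  [1 reads]
#3 VA=0x3E1434C (w,kernel):
  L0: frame=0x30 idx=31 entry=0x3A007 [P=1 RW=1 US=1 PS=0]
  L1: frame=0x3A idx=20 entry=0x3B004 [P=0 RW=0 US=1 PS=0]
  ✗ PAGE_NOT_PRESENT  [2 reads]
#4 VA=0x40F487 (w,kernel):
  L0: frame=0x30 idx=2 entry=0x3D007 [P=1 RW=1 US=1 PS=0]
  L1: frame=0x3D idx=15 entry=0x3E007 [P=1 RW=1 US=1 PS=0]
  ✓ 0x3E487  — 2 lookups
#5 VA=0x220054E (w,user):
  L0: frame=0x30 idx=17 entry=0x8000 [P=0 RW=0 US=0 PS=0]
  ✗ PAGE_NOT_PRESENT  [1 reads]
#6 VA=0x40F487 (r,kernel):
  TLB hit vpn=0x40F → PA=0x3E487
#7 VA=0x40F487 (r,kernel):
  TLB hit vpn=0x40F → PA=0x3E487

Access #4 PA: 0x3E487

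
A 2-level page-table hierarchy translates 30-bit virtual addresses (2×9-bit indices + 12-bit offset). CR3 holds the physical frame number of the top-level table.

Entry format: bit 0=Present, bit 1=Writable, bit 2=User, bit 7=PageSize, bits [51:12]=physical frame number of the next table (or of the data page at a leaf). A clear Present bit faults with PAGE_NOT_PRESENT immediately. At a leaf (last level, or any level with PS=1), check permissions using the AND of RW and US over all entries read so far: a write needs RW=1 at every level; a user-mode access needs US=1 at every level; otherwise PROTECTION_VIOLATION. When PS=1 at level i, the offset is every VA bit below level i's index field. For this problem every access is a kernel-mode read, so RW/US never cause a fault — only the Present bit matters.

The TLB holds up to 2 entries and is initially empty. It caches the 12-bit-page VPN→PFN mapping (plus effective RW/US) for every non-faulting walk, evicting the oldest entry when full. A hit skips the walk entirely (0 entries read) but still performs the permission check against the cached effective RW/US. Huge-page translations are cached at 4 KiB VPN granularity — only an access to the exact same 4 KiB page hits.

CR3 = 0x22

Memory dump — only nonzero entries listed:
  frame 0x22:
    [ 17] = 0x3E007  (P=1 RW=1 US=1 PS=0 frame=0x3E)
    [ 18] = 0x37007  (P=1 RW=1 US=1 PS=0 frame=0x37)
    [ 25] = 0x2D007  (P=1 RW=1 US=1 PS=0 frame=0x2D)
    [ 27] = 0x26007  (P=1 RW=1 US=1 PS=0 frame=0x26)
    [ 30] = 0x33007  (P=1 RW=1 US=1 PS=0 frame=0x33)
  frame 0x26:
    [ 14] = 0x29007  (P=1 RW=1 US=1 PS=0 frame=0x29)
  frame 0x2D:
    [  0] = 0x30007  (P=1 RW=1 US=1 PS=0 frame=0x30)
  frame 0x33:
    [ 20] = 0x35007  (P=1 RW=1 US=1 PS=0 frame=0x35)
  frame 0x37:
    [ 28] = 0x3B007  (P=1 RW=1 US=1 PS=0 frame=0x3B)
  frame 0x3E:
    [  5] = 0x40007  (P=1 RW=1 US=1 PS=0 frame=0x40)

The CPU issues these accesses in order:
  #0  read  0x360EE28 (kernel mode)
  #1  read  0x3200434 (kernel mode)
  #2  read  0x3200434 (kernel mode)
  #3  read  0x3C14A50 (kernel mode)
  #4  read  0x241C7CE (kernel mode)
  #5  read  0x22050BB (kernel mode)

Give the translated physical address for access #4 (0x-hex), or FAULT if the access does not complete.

Trace:
#0 VA=0x360EE28 (r,kernel):
  L0: frame=0x22 idx=27 entry=0x26007 [P=1 RW=1 US=1 PS=0]
  L1: frame=0x26 idx=14 entry=0x29007 [P=1 RW=1 US=1 PS=0]
  ✓ 0x29E28  — 2 lookups
#1 VA=0x3200434 (r,kernel):
  L0: frame=0x22 idx=25 entry=0x2D007 [P=1 RW=1 US=1 PS=0]
  L1: frame=0x2D idx=0 entry=0x30007 [P=1 RW=1 US=1 PS=0]
  ✓ 0x30434  — 2 lookups
#2 VA=0x3200434 (r,kernel):
  TLB hit vpn=0x3200 → PA=0x30434
#3 VA=0x3C14A50 (r,kernel):
  L0: frame=0x22 idx=30 entry=0x33007 [P=1 RW=1 US=1 PS=0]
  L1: frame=0x33 idx=20 entry=0x35007 [P=1 RW=1 US=1 PS=0]
  ✓ 0x35A50  — 2 lookups
#4 VA=0x241C7CE (r,kernel):
  L0: frame=0x22 idx=18 entry=0x37007 [P=1 RW=1 US=1 PS=0]
  L1: frame=0x37 idx=28 entry=0x3B007 [P=1 RW=1 US=1 PS=0]
  ✓ 0x3B7CE  — 2 lookups
#5 VA=0x22050BB (r,kernel):
  L0: frame=0x22 idx=17 entry=0x3E007 [P=1 RW=1 US=1 PS=0]
  L1: frame=0x3E idx=5 entry=0x40007 [P=1 RW=1 US=1 PS=0]
  ✓ 0x400BB  — 2 lookups

Access #4 PA: 0x3B7CE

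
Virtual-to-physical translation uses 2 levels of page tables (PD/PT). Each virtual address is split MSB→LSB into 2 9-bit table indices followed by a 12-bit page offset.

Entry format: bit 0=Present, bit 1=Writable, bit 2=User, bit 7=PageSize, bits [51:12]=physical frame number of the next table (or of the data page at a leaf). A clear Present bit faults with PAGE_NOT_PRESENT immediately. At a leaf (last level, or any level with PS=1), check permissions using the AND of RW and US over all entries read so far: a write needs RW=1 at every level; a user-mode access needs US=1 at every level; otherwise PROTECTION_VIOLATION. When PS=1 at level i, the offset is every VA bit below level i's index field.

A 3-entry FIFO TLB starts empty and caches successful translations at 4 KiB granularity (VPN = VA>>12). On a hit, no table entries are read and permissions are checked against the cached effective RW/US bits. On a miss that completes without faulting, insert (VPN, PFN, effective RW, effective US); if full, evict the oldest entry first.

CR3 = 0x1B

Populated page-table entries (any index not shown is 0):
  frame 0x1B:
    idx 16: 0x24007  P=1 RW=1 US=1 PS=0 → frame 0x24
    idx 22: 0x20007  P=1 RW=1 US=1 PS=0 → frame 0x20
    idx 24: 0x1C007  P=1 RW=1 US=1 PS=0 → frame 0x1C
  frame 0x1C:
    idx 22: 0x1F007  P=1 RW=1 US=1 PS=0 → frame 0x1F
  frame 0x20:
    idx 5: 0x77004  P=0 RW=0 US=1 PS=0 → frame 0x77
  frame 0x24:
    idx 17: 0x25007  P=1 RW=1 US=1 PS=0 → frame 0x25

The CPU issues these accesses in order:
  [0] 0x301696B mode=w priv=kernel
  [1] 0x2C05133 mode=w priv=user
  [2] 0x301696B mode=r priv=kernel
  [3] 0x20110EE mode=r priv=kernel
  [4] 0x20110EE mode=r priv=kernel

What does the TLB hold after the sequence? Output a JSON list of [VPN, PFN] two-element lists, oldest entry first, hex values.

Per-access translation:
#0 VA=0x301696B (w,kernel):
  [0] read 0x1B idx=24: raw=0x1C007 flags P=1 W=1 U=1 S=0
  [1] read 0x1C idx=22: raw=0x1F007 flags P=1 W=1 U=1 S=0
  → PA=0x1F96B  (2 entries read)
#1 VA=0x2C05133 (w,user):
  [0] read 0x1B idx=22: raw=0x20007 flags P=1 W=1 U=1 S=0
  [1] read 0x20 idx=5: raw=0x77004 flags P=0 W=0 U=1 S=0
  → PAGE_NOT_PRESENT  (2 entries read)
#2 VA=0x301696B (r,kernel):
  TLB hit vpn=0x3016 → PA=0x1F96B
#3 VA=0x20110EE (r,kernel):
  [0] read 0x1B idx=16: raw=0x24007 flags P=1 W=1 U=1 S=0
  [1] read 0x24 idx=17: raw=0x25007 flags P=1 W=1 U=1 S=0
  → PA=0x250EE  (2 entries read)
#4 VA=0x20110EE (r,kernel):
  TLB hit vpn=0x2011 → PA=0x250EE

TLB: [["0x3016", "0x1F"], ["0x2011", "0x25"]]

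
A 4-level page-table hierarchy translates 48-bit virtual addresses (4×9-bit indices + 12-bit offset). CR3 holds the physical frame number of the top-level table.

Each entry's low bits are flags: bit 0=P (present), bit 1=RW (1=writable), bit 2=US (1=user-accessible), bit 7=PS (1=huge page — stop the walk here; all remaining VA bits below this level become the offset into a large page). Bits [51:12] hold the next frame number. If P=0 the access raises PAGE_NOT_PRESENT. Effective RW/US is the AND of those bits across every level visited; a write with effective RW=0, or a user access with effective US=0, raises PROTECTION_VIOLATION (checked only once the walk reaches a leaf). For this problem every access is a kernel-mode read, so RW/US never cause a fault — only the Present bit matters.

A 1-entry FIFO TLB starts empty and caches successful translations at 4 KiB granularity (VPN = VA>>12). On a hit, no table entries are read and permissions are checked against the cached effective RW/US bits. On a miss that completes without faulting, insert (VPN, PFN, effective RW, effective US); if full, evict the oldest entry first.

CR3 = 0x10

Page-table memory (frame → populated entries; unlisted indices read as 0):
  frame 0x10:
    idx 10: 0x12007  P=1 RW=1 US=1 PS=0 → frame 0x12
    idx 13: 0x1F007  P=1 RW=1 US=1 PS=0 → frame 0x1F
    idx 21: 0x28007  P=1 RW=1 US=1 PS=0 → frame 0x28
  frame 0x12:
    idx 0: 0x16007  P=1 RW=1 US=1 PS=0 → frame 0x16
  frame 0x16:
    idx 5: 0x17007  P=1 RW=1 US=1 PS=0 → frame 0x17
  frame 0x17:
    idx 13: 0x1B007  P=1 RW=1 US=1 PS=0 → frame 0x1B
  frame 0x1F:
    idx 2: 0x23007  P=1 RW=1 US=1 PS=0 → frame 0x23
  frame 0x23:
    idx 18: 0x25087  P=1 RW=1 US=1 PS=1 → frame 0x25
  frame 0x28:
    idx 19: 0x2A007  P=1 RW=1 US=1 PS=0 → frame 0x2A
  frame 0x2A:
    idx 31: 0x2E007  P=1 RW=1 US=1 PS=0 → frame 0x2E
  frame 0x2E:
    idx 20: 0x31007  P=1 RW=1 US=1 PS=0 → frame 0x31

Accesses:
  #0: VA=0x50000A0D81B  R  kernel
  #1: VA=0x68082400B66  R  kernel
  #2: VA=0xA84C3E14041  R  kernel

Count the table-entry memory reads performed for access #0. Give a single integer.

Trace:
#0 VA=0x50000A0D81B (r,kernel):
  lvl0: tbl 0x10, slot 10 ⇒ 0x12007 (P1/RW1/US1/PS0)
  lvl1: tbl 0x12, slot 0 ⇒ 0x16007 (P1/RW1/US1/PS0)
  lvl2: tbl 0x16, slot 5 ⇒ 0x17007 (P1/RW1/US1/PS0)
  lvl3: tbl 0x17, slot 13 ⇒ 0x1B007 (P1/RW1/US1/PS0)
  ✓ 0x1B81B  — 4 lookups
#1 VA=0x68082400B66 (r,kernel):
  lvl0: tbl 0x10, slot 13 ⇒ 0x1F007 (P1/RW1/US1/PS0)
  lvl1: tbl 0x1F, slot 2 ⇒ 0x23007 (P1/RW1/US1/PS0)
  lvl2: tbl 0x23, slot 18 ⇒ 0x25087 (P1/RW1/US1/PS1)
  ✓ 0x25B66 (huge @L2)  — 3 lookups
#2 VA=0xA84C3E14041 (r,kernel):
  lvl0: tbl 0x10, slot 21 ⇒ 0x28007 (P1/RW1/US1/PS0)
  lvl1: tbl 0x28, slot 19 ⇒ 0x2A007 (P1/RW1/US1/PS0)
  lvl2: tbl 0x2A, slot 31 ⇒ 0x2E007 (P1/RW1/US1/PS0)
  lvl3: tbl 0x2E, slot 20 ⇒ 0x31007 (P1/RW1/US1/PS0)
  ✓ 0x31041  — 4 lookups

Entries read for #0: 4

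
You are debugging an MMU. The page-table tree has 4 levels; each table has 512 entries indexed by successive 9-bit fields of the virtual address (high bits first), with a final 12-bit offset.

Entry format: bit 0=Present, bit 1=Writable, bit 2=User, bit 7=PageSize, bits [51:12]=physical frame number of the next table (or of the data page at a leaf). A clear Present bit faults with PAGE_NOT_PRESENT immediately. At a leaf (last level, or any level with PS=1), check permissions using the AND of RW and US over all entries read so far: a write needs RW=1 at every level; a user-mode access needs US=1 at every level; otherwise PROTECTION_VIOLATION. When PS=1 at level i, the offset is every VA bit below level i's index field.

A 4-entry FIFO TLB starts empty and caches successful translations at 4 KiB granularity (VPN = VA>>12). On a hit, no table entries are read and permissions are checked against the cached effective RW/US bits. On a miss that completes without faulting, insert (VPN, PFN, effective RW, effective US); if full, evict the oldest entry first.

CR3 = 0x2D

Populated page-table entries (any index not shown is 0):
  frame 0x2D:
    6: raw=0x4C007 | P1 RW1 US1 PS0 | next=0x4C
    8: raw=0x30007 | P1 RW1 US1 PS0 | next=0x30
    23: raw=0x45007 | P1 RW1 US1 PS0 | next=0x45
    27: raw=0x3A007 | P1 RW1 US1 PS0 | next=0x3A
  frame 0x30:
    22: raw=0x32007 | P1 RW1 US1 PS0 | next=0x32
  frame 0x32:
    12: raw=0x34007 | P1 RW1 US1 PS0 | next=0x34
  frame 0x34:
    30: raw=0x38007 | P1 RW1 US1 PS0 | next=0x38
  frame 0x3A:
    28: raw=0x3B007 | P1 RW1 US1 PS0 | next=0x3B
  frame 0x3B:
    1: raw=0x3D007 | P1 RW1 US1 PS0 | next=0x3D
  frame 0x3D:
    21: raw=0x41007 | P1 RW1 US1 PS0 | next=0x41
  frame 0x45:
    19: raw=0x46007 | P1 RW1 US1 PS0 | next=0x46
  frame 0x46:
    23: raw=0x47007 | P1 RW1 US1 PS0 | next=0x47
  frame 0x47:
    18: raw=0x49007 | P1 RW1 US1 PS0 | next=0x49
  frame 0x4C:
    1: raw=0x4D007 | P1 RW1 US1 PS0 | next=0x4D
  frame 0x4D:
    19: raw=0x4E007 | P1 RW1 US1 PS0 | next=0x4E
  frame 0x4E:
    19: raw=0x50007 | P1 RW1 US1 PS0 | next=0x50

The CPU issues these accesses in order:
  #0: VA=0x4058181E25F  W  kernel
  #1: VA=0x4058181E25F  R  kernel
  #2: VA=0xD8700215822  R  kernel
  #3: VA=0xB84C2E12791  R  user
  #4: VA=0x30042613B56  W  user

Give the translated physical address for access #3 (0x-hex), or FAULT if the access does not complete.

Trace:
#0 VA=0x4058181E25F (w,kernel):
  L0: frame=0x2D idx=8 entry=0x30007 [P=1 RW=1 US=1 PS=0]
  L1: frame=0x30 idx=22 entry=0x32007 [P=1 RW=1 US=1 PS=0]
  L2: frame=0x32 idx=12 entry=0x34007 [P=1 RW=1 US=1 PS=0]
  L3: frame=0x34 idx=30 entry=0x38007 [P=1 RW=1 US=1 PS=0]
  ⇒ phys 0x3825F  [4 reads]
#1 VA=0x4058181E25F (r,kernel):
  TLB hit vpn=0x4058181E → PA=0x3825F
#2 VA=0xD8700215822 (r,kernel):
  L0: frame=0x2D idx=27 entry=0x3A007 [P=1 RW=1 US=1 PS=0]
  L1: frame=0x3A idx=28 entry=0x3B007 [P=1 RW=1 US=1 PS=0]
  L2: frame=0x3B idx=1 entry=0x3D007 [P=1 RW=1 US=1 PS=0]
  L3: frame=0x3D idx=21 entry=0x41007 [P=1 RW=1 US=1 PS=0]
  ⇒ phys 0x41822  [4 reads]
#3 VA=0xB84C2E12791 (r,user):
  L0: frame=0x2D idx=23 entry=0x45007 [P=1 RW=1 US=1 PS=0]
  L1: frame=0x45 idx=19 entry=0x46007 [P=1 RW=1 US=1 PS=0]
  L2: frame=0x46 idx=23 entry=0x47007 [P=1 RW=1 US=1 PS=0]
  L3: frame=0x47 idx=18 entry=0x49007 [P=1 RW=1 US=1 PS=0]
  ⇒ phys 0x49791  [4 reads]
#4 VA=0x30042613B56 (w,user):
  L0: frame=0x2D idx=6 entry=0x4C007 [P=1 RW=1 US=1 PS=0]
  L1: frame=0x4C idx=1 entry=0x4D007 [P=1 RW=1 US=1 PS=0]
  L2: frame=0x4D idx=19 entry=0x4E007 [P=1 RW=1 US=1 PS=0]
  L3: frame=0x4E idx=19 entry=0x50007 [P=1 RW=1 US=1 PS=0]
  ⇒ phys 0x50B56  [4 reads]

Access #3 PA: 0x49791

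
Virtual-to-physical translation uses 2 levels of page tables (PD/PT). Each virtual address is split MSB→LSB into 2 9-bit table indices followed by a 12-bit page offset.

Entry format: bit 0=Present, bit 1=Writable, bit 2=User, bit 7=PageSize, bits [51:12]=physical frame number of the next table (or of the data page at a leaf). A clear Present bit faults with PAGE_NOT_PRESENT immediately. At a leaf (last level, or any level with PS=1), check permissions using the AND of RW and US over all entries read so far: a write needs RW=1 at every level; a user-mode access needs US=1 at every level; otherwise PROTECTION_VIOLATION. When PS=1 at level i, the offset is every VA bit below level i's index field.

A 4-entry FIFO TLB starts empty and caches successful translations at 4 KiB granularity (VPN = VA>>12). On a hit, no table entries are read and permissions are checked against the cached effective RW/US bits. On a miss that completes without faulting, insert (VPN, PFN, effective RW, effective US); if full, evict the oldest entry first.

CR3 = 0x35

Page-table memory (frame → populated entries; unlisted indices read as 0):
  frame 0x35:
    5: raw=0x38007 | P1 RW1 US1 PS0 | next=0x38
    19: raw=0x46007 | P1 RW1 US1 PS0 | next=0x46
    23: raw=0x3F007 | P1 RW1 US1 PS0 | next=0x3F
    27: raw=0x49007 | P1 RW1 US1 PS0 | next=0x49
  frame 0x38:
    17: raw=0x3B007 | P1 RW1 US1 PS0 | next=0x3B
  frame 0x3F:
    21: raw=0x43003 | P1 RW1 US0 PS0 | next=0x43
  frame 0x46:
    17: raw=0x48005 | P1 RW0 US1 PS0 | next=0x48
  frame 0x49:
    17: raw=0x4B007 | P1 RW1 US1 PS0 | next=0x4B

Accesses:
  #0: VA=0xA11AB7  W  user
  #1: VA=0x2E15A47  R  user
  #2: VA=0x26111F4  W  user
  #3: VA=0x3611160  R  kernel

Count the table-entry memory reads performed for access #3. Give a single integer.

Trace:
#0 VA=0xA11AB7 (w,user):
  [0] read 0x35 idx=5: raw=0x38007 flags P=1 W=1 U=1 S=0
  [1] read 0x38 idx=17: raw=0x3B007 flags P=1 W=1 U=1 S=0
  ✓ 0x3BAB7  — 2 lookups
#1 VA=0x2E15A47 (r,user):
  [0] read 0x35 idx=23: raw=0x3F007 flags P=1 W=1 U=1 S=0
  [1] read 0x3F idx=21: raw=0x43003 flags P=1 W=1 U=0 S=0
  → PROTECTION_VIOLATION  (2 entries read)
#2 VA=0x26111F4 (w,user):
  [0] read 0x35 idx=19: raw=0x46007 flags P=1 W=1 U=1 S=0
  [1] read 0x46 idx=17: raw=0x48005 flags P=1 W=0 U=1 S=0
  → PROTECTION_VIOLATION  (2 entries read)
#3 VA=0x3611160 (r,kernel):
  [0] read 0x35 idx=27: raw=0x49007 flags P=1 W=1 U=1 S=0
  [1] read 0x49 idx=17: raw=0x4B007 flags P=1 W=1 U=1 S=0
  ✓ 0x4B160  — 2 lookups

Entries read for #3: 2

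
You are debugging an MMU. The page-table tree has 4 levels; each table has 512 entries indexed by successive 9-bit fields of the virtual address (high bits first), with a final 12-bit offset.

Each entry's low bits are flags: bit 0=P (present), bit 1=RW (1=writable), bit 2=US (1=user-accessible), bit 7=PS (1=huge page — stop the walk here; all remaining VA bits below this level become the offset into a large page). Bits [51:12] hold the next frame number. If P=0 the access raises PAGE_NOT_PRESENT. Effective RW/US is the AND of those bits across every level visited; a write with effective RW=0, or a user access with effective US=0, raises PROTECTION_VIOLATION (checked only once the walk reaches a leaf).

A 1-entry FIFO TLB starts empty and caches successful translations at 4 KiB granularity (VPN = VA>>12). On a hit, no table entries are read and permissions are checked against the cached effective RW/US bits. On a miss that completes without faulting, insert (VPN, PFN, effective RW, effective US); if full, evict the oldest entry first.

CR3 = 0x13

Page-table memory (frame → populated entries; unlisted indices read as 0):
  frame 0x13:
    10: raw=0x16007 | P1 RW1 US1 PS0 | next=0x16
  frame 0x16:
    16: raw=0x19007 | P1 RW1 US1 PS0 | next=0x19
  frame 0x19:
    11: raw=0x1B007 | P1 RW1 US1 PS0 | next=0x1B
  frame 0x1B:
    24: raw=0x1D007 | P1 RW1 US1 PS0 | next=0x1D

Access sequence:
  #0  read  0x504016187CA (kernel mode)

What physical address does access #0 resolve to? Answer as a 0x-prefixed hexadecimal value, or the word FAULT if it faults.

Trace:
#0 VA=0x504016187CA (r,kernel):
  [0] read 0x13 idx=10: raw=0x16007 flags P=1 W=1 U=1 S=0
  [1] read 0x16 idx=16: raw=0x19007 flags P=1 W=1 U=1 S=0
  [2] read 0x19 idx=11: raw=0x1B007 flags P=1 W=1 U=1 S=0
  [3] read 0x1B idx=24: raw=0x1D007 flags P=1 W=1 U=1 S=0
  ✓ 0x1D7CA  — 4 lookups

Access #0 PA: 0x1D7CA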